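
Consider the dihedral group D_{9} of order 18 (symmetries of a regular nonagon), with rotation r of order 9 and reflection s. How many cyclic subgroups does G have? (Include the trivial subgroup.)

Each element a generates a cyclic subgroup ⟨a⟩; distinct elements may generate the same one (a cyclic group of order d has φ(d) generators).
Cyclic subgroups by order — order 1: 1; order 2: 9; order 3: 1; order 9: 1.
Total: 12.

12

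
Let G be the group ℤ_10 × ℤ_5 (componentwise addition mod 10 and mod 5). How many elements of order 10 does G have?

24

An element (a,b) has order lcm(ord(a), ord(b)); count pairs with lcm equal to 10.
Enumerating gives 24 such elements.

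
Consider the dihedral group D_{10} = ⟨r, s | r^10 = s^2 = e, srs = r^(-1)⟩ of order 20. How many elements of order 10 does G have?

4

The elements of order 10 are: r, r^3, r^7, r^9.
That's 4.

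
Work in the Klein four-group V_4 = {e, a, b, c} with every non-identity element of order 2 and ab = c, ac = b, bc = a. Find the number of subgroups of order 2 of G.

|G| = 4 and 2 | 4, so subgroups of order 2 are possible by Lagrange.
The subgroups of order 2 are: {e, a}; {e, b}; {e, c}.
So G has 3 subgroups of order 2.

3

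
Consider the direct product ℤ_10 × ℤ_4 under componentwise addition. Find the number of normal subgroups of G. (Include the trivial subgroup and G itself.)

16

G is abelian, so every subgroup is normal.
G has 16 subgroups in total, hence 16 normal subgroups.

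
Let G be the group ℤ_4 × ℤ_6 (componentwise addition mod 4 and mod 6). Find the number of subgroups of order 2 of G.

3

|G| = 24 and 2 | 24, so subgroups of order 2 are possible by Lagrange.
The subgroups of order 2 are: {(0,0), (0,3)}; {(0,0), (2,0)}; {(0,0), (2,3)}.
So G has 3 subgroups of order 2.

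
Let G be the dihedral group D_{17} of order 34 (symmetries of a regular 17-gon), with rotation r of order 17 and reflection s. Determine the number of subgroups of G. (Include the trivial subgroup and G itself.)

|G| = 34, so by Lagrange every subgroup order divides 34. Divisors: 1, 2, 17, 34.
Subgroups by order — order 1: 1; order 2: 17; order 17: 1; order 34: 1.
Total: 1 + 17 + 1 + 1 = 20.

20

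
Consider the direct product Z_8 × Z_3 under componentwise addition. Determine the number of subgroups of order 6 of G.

|G| = 24 and 6 | 24, so subgroups of order 6 are possible by Lagrange.
The subgroups of order 6 are: {(0,0), (0,1), (0,2), (4,0), (4,1), (4,2)}.
So G has 1 subgroup of order 6.

1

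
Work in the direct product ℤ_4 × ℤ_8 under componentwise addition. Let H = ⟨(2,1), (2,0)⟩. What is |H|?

16

|⟨(2,1)⟩| = 8 and |⟨(2,0)⟩| = 2, so |H| is a multiple of lcm(8, 2) = 8 and divides |G| = 32.
Closing under the operation: H = {(0,0), (0,1), (0,2), (0,3), (0,4), (0,5), (0,6), (0,7), (2,0), (2,1), (2,2), (2,3), (2,4), (2,5), (2,6), (2,7)}, so |H| = 16.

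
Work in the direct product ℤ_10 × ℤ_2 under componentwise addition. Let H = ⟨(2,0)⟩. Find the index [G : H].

4

|⟨(2,0)⟩| = 5 and |G| = 20.
By Lagrange, [G : H] = |G|/|H| = 20/5 = 4.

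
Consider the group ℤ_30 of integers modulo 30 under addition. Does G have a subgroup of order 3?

Yes

3 | 30. A subgroup of order 3 is {0, 10, 20}.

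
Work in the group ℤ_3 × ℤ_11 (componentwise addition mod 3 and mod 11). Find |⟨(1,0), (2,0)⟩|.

|⟨(1,0)⟩| = 3 and |⟨(2,0)⟩| = 3, so |H| is a multiple of lcm(3, 3) = 3 and divides |G| = 33.
Closing under the operation: H = {(0,0), (1,0), (2,0)}, so |H| = 3.

3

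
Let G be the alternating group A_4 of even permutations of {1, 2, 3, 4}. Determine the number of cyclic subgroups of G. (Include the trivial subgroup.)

A cyclic subgroup of order d is generated by each of its φ(d) elements of order d, so the cyclic subgroups of order d number (#elements of order d)/φ(d).
Cyclic subgroups by order — order 1: 1; order 2: 3; order 3: 4.
Total: 8.

8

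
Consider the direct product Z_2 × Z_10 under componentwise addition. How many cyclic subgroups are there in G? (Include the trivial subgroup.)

8

Group the elements of G by the cyclic subgroup they generate; each cyclic subgroup of order d accounts for φ(d) elements.
Cyclic subgroups by order — order 1: 1; order 2: 3; order 5: 1; order 10: 3.
Total: 8.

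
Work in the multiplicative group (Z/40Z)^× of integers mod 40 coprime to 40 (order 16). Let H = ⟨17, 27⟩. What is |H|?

8

|⟨17⟩| = 4 and |⟨27⟩| = 4, so |H| is a multiple of lcm(4, 4) = 4 and divides |G| = 16.
Closing under the operation: H = {1, 3, 9, 11, 17, 19, 27, 33}, so |H| = 8.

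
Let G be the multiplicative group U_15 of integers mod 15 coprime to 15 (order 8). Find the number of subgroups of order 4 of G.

3

|G| = 8 and 4 | 8, so subgroups of order 4 are possible by Lagrange.
The subgroups of order 4 are: {1, 4, 11, 14}; {1, 4, 7, 13}; {1, 2, 4, 8}.
So G has 3 subgroups of order 4.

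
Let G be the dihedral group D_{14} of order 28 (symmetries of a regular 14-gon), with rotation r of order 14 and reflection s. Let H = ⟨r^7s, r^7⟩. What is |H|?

4

|⟨r^7s⟩| = 2 and |⟨r^7⟩| = 2, so |H| is a multiple of lcm(2, 2) = 2 and divides |G| = 28.
Closing under the operation: H = {e, r^7, s, r^7s}, so |H| = 4.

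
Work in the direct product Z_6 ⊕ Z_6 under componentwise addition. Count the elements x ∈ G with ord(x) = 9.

An element (a,b) has order lcm(ord(a), ord(b)); count pairs with lcm equal to 9.
Enumerating gives 0 such elements.

0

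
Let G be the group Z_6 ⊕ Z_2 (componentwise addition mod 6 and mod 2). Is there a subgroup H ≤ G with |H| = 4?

4 | 12. A subgroup of order 4 is {(0,0), (0,1), (3,0), (3,1)}.

Yes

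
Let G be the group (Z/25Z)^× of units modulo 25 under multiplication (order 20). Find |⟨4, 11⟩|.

10

|⟨4⟩| = 10 and |⟨11⟩| = 5, so |H| is a multiple of lcm(10, 5) = 10 and divides |G| = 20.
Closing under the operation: H = {1, 4, 6, 9, 11, 14, 16, 19, 21, 24}, so |H| = 10.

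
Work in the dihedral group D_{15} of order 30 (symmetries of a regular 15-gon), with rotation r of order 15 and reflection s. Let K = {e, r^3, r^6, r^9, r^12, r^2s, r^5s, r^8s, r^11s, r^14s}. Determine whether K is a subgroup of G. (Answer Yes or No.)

|K| = 10 divides |G| = 30, consistent with Lagrange.
K contains the identity, every element's inverse is in K, and K is closed under ·: it is a subgroup.

Yes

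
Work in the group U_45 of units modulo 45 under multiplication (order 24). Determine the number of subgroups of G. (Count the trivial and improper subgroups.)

16

|G| = 24, so by Lagrange every subgroup order divides 24. Divisors: 1, 2, 3, 4, 6, 8, 12, 24.
Subgroups by order — order 1: 1; order 2: 3; order 3: 1; order 4: 3; order 6: 3; order 8: 1; order 12: 3; order 24: 1.
Total: 1 + 3 + 1 + 3 + 3 + 1 + 3 + 1 = 16.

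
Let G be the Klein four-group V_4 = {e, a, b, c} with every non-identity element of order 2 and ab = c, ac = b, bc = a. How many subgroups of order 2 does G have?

3

|G| = 4 and 2 | 4, so subgroups of order 2 are possible by Lagrange.
The subgroups of order 2 are: {e, a}; {e, b}; {e, c}.
So G has 3 subgroups of order 2.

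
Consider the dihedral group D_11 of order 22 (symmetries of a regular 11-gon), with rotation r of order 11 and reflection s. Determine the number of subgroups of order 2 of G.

|G| = 22 and 2 | 22, so subgroups of order 2 are possible by Lagrange.
The subgroups of order 2 are: {e, r^10s}; {e, r^2s}; {e, r^3s}; {e, r^4s}; … (11 in all).
So G has 11 subgroups of order 2.

11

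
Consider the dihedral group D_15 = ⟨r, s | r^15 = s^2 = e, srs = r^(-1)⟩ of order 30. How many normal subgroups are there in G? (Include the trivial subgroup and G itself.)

5

G has 28 subgroups. Checking conjugation-invariance by order — order 1: 1/1 normal; order 2: 0/15 normal; order 3: 1/1 normal; order 5: 1/1 normal; order 6: 0/5 normal; order 10: 0/3 normal; order 15: 1/1 normal; order 30: 1/1 normal.
Total normal subgroups: 5.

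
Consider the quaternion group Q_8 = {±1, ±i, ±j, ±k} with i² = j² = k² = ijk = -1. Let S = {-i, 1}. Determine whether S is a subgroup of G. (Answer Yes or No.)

-i ∈ S but its inverse i ∉ S, so S is not a subgroup.

No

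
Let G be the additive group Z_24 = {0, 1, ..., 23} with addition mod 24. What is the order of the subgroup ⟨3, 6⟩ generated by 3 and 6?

8

|⟨3⟩| = 8 and |⟨6⟩| = 4, so |H| is a multiple of lcm(8, 4) = 8 and divides |G| = 24.
Closing under the operation: H = {0, 3, 6, 9, 12, 15, 18, 21}, so |H| = 8.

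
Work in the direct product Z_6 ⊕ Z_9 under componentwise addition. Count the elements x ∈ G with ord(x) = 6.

8

An element (a,b) has order lcm(ord(a), ord(b)); count pairs with lcm equal to 6.
Enumerating gives 8 such elements.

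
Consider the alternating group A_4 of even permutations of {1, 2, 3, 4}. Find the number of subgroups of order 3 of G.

4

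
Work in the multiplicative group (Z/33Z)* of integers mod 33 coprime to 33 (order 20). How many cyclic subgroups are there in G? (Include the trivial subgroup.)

8

Each element a generates a cyclic subgroup ⟨a⟩; distinct elements may generate the same one (a cyclic group of order d has φ(d) generators).
Cyclic subgroups by order — order 1: 1; order 2: 3; order 5: 1; order 10: 3.
Total: 8.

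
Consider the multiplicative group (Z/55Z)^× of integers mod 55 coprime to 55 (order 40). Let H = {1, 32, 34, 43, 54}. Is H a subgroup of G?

No

Closure fails: 32 · 54 = 23 ∉ H. So H is not a subgroup.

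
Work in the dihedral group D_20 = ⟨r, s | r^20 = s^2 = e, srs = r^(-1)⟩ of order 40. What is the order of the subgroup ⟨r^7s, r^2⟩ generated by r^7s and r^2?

|⟨r^7s⟩| = 2 and |⟨r^2⟩| = 10, so |H| is a multiple of lcm(2, 10) = 10 and divides |G| = 40.
Closing under the operation: H = {e, r^2, r^4, r^6, r^8, r^10, r^12, r^14, r^16, r^18, rs, r^3s, r^5s, r^7s, r^9s, r^11s, r^13s, r^15s, r^17s, r^19s}, so |H| = 20.

20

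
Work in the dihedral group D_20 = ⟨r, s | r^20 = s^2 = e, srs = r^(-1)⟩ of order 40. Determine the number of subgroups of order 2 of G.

21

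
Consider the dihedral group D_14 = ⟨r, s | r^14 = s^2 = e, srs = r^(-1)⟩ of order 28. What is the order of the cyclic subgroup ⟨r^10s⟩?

2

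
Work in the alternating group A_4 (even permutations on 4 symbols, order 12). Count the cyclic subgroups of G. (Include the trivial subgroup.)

8

A cyclic subgroup of order d is generated by each of its φ(d) elements of order d, so the cyclic subgroups of order d number (#elements of order d)/φ(d).
Cyclic subgroups by order — order 1: 1; order 2: 3; order 3: 4.
Total: 8.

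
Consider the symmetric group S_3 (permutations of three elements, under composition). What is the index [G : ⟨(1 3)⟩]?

|⟨(1 3)⟩| = 2 and |G| = 6.
By Lagrange, [G : H] = |G|/|H| = 6/2 = 3.

3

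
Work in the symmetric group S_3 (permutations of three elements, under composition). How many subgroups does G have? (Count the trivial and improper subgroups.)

6

|G| = 6, so by Lagrange every subgroup order divides 6. Divisors: 1, 2, 3, 6.
Subgroups by order — order 1: 1; order 2: 3; order 3: 1; order 6: 1.
Total: 1 + 3 + 1 + 1 = 6.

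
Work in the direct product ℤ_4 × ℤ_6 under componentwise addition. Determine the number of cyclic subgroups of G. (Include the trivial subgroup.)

12

Group the elements of G by the cyclic subgroup they generate; each cyclic subgroup of order d accounts for φ(d) elements.
Cyclic subgroups by order — order 1: 1; order 2: 3; order 3: 1; order 4: 2; order 6: 3; order 12: 2.
Total: 12.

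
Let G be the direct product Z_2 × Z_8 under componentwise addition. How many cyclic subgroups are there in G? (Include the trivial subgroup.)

8

Group the elements of G by the cyclic subgroup they generate; each cyclic subgroup of order d accounts for φ(d) elements.
Cyclic subgroups by order — order 1: 1; order 2: 3; order 4: 2; order 8: 2.
Total: 8.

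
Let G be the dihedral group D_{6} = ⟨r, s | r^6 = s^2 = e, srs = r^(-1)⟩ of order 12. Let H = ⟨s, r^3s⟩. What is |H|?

4

|⟨s⟩| = 2 and |⟨r^3s⟩| = 2, so |H| is a multiple of lcm(2, 2) = 2 and divides |G| = 12.
Closing under the operation: H = {e, r^3, s, r^3s}, so |H| = 4.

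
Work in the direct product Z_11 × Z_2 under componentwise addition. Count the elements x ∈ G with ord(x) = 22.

10

An element (a,b) has order lcm(ord(a), ord(b)); count pairs with lcm equal to 22.
Enumerating gives 10 such elements.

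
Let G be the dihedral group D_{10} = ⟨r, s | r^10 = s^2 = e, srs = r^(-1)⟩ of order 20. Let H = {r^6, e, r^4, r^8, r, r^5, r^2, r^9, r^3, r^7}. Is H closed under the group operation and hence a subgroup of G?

Yes

|H| = 10 divides |G| = 20, consistent with Lagrange.
H contains the identity, every element's inverse is in H, and H is closed under ·: it is a subgroup.
In fact H = ⟨r^9⟩.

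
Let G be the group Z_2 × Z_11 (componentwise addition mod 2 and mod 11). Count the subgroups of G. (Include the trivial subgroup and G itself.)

4

|G| = 22, so by Lagrange every subgroup order divides 22. Divisors: 1, 2, 11, 22.
Subgroups by order — order 1: 1; order 2: 1; order 11: 1; order 22: 1.
Total: 1 + 1 + 1 + 1 = 4.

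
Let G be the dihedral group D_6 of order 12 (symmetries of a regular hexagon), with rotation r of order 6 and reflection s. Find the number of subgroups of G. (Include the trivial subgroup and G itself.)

16

|G| = 12, so by Lagrange every subgroup order divides 12. Divisors: 1, 2, 3, 4, 6, 12.
Subgroups by order — order 1: 1; order 2: 7; order 3: 1; order 4: 3; order 6: 3; order 12: 1.
Total: 1 + 7 + 1 + 3 + 3 + 1 = 16.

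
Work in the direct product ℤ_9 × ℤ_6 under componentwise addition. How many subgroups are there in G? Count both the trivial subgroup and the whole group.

20

|G| = 54, so by Lagrange every subgroup order divides 54. Divisors: 1, 2, 3, 6, 9, 18, 27, 54.
Subgroups by order — order 1: 1; order 2: 1; order 3: 4; order 6: 4; order 9: 4; order 18: 4; order 27: 1; order 54: 1.
Total: 1 + 1 + 4 + 4 + 4 + 4 + 1 + 1 = 20.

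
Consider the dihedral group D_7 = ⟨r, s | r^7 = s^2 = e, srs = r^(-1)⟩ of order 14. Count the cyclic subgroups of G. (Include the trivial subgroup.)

9

Each element a generates a cyclic subgroup ⟨a⟩; distinct elements may generate the same one (a cyclic group of order d has φ(d) generators).
Cyclic subgroups by order — order 1: 1; order 2: 7; order 7: 1.
Total: 9.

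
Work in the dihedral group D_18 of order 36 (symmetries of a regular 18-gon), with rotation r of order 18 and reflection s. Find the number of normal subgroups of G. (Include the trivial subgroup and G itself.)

9

G has 45 subgroups. Checking conjugation-invariance by order — order 1: 1/1 normal; order 2: 1/19 normal; order 3: 1/1 normal; order 4: 0/9 normal; order 6: 1/7 normal; order 9: 1/1 normal; order 12: 0/3 normal; order 18: 3/3 normal; order 36: 1/1 normal.
Total normal subgroups: 9.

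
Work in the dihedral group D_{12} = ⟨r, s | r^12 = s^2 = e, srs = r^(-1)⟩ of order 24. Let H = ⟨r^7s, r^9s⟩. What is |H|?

12

|⟨r^7s⟩| = 2 and |⟨r^9s⟩| = 2, so |H| is a multiple of lcm(2, 2) = 2 and divides |G| = 24.
Closing under the operation: H = {e, r^2, r^4, r^6, r^8, r^10, rs, r^3s, r^5s, r^7s, r^9s, r^11s}, so |H| = 12.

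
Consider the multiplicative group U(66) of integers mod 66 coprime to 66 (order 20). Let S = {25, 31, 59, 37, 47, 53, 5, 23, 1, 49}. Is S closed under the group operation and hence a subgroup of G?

Yes

|S| = 10 divides |G| = 20, consistent with Lagrange.
S contains the identity, every element's inverse is in S, and S is closed under ·: it is a subgroup.
In fact S = ⟨5⟩.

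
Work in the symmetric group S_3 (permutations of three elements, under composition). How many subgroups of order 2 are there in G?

|G| = 6 and 2 | 6, so subgroups of order 2 are possible by Lagrange.
The subgroups of order 2 are: {e, (1 2)}; {e, (1 3)}; {e, (2 3)}.
So G has 3 subgroups of order 2.

3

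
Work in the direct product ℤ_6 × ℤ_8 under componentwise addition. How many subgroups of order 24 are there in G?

3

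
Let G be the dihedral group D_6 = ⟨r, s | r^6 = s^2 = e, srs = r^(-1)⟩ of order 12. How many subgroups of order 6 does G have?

3

|G| = 12 and 6 | 12, so subgroups of order 6 are possible by Lagrange.
The subgroups of order 6 are: {e, r, r^2, r^3, r^4, r^5}; {e, r^2, r^4, s, r^2s, r^4s}; {e, r^2, r^4, rs, r^3s, r^5s}.
So G has 3 subgroups of order 6.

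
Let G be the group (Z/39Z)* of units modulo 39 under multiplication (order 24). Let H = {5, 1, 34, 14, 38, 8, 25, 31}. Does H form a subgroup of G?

Yes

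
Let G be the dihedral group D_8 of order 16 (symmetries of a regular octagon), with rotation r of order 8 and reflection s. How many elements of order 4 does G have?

The elements of order 4 are: r^2, r^6.
That's 2.

2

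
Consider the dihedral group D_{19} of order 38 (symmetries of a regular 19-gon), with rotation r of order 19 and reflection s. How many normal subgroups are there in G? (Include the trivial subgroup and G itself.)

3

G has 22 subgroups. Checking conjugation-invariance by order — order 1: 1/1 normal; order 2: 0/19 normal; order 19: 1/1 normal; order 38: 1/1 normal.
Total normal subgroups: 3.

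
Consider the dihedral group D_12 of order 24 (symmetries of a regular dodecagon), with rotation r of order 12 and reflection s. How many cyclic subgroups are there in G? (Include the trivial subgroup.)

Group the elements of G by the cyclic subgroup they generate; each cyclic subgroup of order d accounts for φ(d) elements.
Cyclic subgroups by order — order 1: 1; order 2: 13; order 3: 1; order 4: 1; order 6: 1; order 12: 1.
Total: 18.

18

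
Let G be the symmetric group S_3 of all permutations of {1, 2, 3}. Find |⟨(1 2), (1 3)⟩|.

|⟨(1 2)⟩| = 2 and |⟨(1 3)⟩| = 2, so |H| is a multiple of lcm(2, 2) = 2 and divides |G| = 6.
Closing {(1 2), (1 3)} under the group operation gives all of G, so |H| = 6.

6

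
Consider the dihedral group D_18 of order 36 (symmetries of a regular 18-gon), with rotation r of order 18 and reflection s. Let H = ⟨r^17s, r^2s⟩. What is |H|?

12

|⟨r^17s⟩| = 2 and |⟨r^2s⟩| = 2, so |H| is a multiple of lcm(2, 2) = 2 and divides |G| = 36.
Closing under the operation: H = {e, r^3, r^6, r^9, r^12, r^15, r^2s, r^5s, r^8s, r^11s, r^14s, r^17s}, so |H| = 12.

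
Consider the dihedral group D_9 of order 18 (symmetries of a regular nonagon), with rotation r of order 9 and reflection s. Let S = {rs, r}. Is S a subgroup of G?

The identity e ∉ S, so S is not a subgroup.

No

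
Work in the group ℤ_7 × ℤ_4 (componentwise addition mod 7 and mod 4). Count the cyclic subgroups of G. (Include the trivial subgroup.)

Group the elements of G by the cyclic subgroup they generate; each cyclic subgroup of order d accounts for φ(d) elements.
Cyclic subgroups by order — order 1: 1; order 2: 1; order 4: 1; order 7: 1; order 14: 1; order 28: 1.
Total: 6.

6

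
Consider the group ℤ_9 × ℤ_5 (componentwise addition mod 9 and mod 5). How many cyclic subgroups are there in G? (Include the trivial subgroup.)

6

A cyclic subgroup of order d is generated by each of its φ(d) elements of order d, so the cyclic subgroups of order d number (#elements of order d)/φ(d).
Cyclic subgroups by order — order 1: 1; order 3: 1; order 5: 1; order 9: 1; order 15: 1; order 45: 1.
Total: 6.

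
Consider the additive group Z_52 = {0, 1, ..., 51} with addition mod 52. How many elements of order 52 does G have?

24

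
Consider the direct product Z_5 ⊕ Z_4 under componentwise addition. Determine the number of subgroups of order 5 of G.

1

|G| = 20 and 5 | 20, so subgroups of order 5 are possible by Lagrange.
The subgroups of order 5 are: {(0,0), (1,0), (2,0), (3,0), (4,0)}.
So G has 1 subgroup of order 5.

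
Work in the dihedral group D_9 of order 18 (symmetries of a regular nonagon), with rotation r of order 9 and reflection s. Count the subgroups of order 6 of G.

3

|G| = 18 and 6 | 18, so subgroups of order 6 are possible by Lagrange.
The subgroups of order 6 are: {e, r^3, r^6, r^2s, r^5s, r^8s}; {e, r^3, r^6, s, r^3s, r^6s}; {e, r^3, r^6, rs, r^4s, r^7s}.
So G has 3 subgroups of order 6.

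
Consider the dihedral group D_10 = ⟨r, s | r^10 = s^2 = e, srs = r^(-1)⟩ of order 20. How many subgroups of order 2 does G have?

|G| = 20 and 2 | 20, so subgroups of order 2 are possible by Lagrange.
The subgroups of order 2 are: {e, r^2s}; {e, r^3s}; {e, r^4s}; {e, r^5}; … (11 in all).
So G has 11 subgroups of order 2.

11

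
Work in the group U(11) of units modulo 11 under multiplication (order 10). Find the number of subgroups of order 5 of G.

|G| = 10 and 5 | 10, so subgroups of order 5 are possible by Lagrange.
The subgroups of order 5 are: {1, 3, 4, 5, 9}.
So G has 1 subgroup of order 5.

1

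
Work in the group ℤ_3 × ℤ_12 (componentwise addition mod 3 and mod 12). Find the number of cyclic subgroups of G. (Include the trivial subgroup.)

15

Group the elements of G by the cyclic subgroup they generate; each cyclic subgroup of order d accounts for φ(d) elements.
Cyclic subgroups by order — order 1: 1; order 2: 1; order 3: 4; order 4: 1; order 6: 4; order 12: 4.
Total: 15.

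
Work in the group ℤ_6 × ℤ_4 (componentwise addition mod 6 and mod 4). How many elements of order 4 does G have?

An element (a,b) has order lcm(ord(a), ord(b)); count pairs with lcm equal to 4.
Enumerating gives 4 such elements.

4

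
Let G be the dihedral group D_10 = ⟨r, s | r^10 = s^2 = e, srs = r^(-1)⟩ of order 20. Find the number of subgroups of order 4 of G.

|G| = 20 and 4 | 20, so subgroups of order 4 are possible by Lagrange.
The subgroups of order 4 are: {e, r^5, r^2s, r^7s}; {e, r^5, r^3s, r^8s}; {e, r^5, r^4s, r^9s}; {e, r^5, s, r^5s}; … (5 in all).
So G has 5 subgroups of order 4.

5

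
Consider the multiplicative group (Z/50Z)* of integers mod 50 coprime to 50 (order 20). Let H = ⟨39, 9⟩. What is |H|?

|⟨39⟩| = 10 and |⟨9⟩| = 10, so |H| is a multiple of lcm(10, 10) = 10 and divides |G| = 20.
Closing under the operation: H = {1, 9, 11, 19, 21, 29, 31, 39, 41, 49}, so |H| = 10.

10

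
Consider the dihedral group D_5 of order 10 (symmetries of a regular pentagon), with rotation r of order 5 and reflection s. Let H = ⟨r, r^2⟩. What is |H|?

5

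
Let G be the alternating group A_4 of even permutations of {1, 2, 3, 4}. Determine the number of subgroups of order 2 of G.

|G| = 12 and 2 | 12, so subgroups of order 2 are possible by Lagrange.
The subgroups of order 2 are: {e, (1 2)(3 4)}; {e, (1 3)(2 4)}; {e, (1 4)(2 3)}.
So G has 3 subgroups of order 2.

3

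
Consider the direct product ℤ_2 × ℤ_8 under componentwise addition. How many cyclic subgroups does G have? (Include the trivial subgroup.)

8

Each element a generates a cyclic subgroup ⟨a⟩; distinct elements may generate the same one (a cyclic group of order d has φ(d) generators).
Cyclic subgroups by order — order 1: 1; order 2: 3; order 4: 2; order 8: 2.
Total: 8.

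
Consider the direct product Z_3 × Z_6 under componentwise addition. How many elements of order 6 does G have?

An element (a,b) has order lcm(ord(a), ord(b)); count pairs with lcm equal to 6.
Enumerating gives 8 such elements.

8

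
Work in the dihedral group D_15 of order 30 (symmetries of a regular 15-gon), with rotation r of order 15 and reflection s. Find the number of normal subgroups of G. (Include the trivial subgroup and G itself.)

G has 28 subgroups. Checking conjugation-invariance by order — order 1: 1/1 normal; order 2: 0/15 normal; order 3: 1/1 normal; order 5: 1/1 normal; order 6: 0/5 normal; order 10: 0/3 normal; order 15: 1/1 normal; order 30: 1/1 normal.
Total normal subgroups: 5.

5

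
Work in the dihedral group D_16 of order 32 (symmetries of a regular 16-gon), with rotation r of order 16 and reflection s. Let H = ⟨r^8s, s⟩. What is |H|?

4

|⟨r^8s⟩| = 2 and |⟨s⟩| = 2, so |H| is a multiple of lcm(2, 2) = 2 and divides |G| = 32.
Closing under the operation: H = {e, r^8, s, r^8s}, so |H| = 4.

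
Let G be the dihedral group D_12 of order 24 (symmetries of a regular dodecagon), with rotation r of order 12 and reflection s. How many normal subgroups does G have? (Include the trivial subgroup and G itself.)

G has 34 subgroups. Checking conjugation-invariance by order — order 1: 1/1 normal; order 2: 1/13 normal; order 3: 1/1 normal; order 4: 1/7 normal; order 6: 1/5 normal; order 8: 0/3 normal; order 12: 3/3 normal; order 24: 1/1 normal.
Total normal subgroups: 9.

9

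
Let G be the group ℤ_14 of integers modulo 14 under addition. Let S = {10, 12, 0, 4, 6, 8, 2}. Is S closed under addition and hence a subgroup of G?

|S| = 7 divides |G| = 14, consistent with Lagrange.
S contains the identity, every element's inverse is in S, and S is closed under +: it is a subgroup.
In fact S = ⟨2⟩.

Yes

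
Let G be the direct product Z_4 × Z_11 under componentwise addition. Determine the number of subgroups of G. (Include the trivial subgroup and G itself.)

|G| = 44, so by Lagrange every subgroup order divides 44. Divisors: 1, 2, 4, 11, 22, 44.
Subgroups by order — order 1: 1; order 2: 1; order 4: 1; order 11: 1; order 22: 1; order 44: 1.
Total: 1 + 1 + 1 + 1 + 1 + 1 = 6.

6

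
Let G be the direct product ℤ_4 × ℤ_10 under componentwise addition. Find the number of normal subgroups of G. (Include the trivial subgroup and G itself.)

16

G is abelian, so every subgroup is normal.
G has 16 subgroups in total, hence 16 normal subgroups.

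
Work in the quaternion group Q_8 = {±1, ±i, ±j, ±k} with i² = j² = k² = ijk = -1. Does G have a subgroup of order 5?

5 does not divide |G| = 8, so by Lagrange no subgroup of order 5 exists.

No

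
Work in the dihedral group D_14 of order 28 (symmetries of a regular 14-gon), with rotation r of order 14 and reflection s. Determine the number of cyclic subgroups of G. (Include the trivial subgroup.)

18

A cyclic subgroup of order d is generated by each of its φ(d) elements of order d, so the cyclic subgroups of order d number (#elements of order d)/φ(d).
Cyclic subgroups by order — order 1: 1; order 2: 15; order 7: 1; order 14: 1.
Total: 18.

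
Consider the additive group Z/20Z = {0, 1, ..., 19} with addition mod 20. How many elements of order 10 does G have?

In a cyclic group of order 20, the number of elements of order d (for d | 20) is φ(d).
φ(10) = 4.

4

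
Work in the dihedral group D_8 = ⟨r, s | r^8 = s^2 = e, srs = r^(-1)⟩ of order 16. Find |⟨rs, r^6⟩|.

|⟨rs⟩| = 2 and |⟨r^6⟩| = 4, so |H| is a multiple of lcm(2, 4) = 4 and divides |G| = 16.
Closing under the operation: H = {e, r^2, r^4, r^6, rs, r^3s, r^5s, r^7s}, so |H| = 8.

8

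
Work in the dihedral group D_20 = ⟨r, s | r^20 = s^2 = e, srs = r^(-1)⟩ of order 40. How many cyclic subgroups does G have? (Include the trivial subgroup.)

26

A cyclic subgroup of order d is generated by each of its φ(d) elements of order d, so the cyclic subgroups of order d number (#elements of order d)/φ(d).
Cyclic subgroups by order — order 1: 1; order 2: 21; order 4: 1; order 5: 1; order 10: 1; order 20: 1.
Total: 26.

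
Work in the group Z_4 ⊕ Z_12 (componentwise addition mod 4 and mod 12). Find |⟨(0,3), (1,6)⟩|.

16

|⟨(0,3)⟩| = 4 and |⟨(1,6)⟩| = 4, so |H| is a multiple of lcm(4, 4) = 4 and divides |G| = 48.
Closing under the operation: H = {(0,0), (0,3), (0,6), (0,9), (1,0), (1,3), (1,6), (1,9), (2,0), (2,3), (2,6), (2,9), (3,0), (3,3), (3,6), (3,9)}, so |H| = 16.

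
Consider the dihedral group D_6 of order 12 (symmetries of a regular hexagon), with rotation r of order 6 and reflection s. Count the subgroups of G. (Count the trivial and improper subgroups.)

|G| = 12, so by Lagrange every subgroup order divides 12. Divisors: 1, 2, 3, 4, 6, 12.
Subgroups by order — order 1: 1; order 2: 7; order 3: 1; order 4: 3; order 6: 3; order 12: 1.
Total: 1 + 7 + 1 + 3 + 3 + 1 = 16.

16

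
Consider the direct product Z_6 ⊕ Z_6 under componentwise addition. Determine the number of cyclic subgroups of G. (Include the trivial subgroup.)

A cyclic subgroup of order d is generated by each of its φ(d) elements of order d, so the cyclic subgroups of order d number (#elements of order d)/φ(d).
Cyclic subgroups by order — order 1: 1; order 2: 3; order 3: 4; order 6: 12.
Total: 20.

20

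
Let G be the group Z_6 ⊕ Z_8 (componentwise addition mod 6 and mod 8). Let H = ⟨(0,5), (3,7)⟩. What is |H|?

16

|⟨(0,5)⟩| = 8 and |⟨(3,7)⟩| = 8, so |H| is a multiple of lcm(8, 8) = 8 and divides |G| = 48.
Closing under the operation: H = {(0,0), (0,1), (0,2), (0,3), (0,4), (0,5), (0,6), (0,7), (3,0), (3,1), (3,2), (3,3), (3,4), (3,5), (3,6), (3,7)}, so |H| = 16.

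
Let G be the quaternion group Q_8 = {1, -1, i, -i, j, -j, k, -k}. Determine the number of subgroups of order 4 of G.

3

|G| = 8 and 4 | 8, so subgroups of order 4 are possible by Lagrange.
The subgroups of order 4 are: {1, -1, i, -i}; {1, -1, j, -j}; {1, -1, k, -k}.
So G has 3 subgroups of order 4.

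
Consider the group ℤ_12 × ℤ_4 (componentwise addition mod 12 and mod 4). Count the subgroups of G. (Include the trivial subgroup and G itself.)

30

|G| = 48, so by Lagrange every subgroup order divides 48. Divisors: 1, 2, 3, 4, 6, 8, 12, 16, 24, 48.
Subgroups by order — order 1: 1; order 2: 3; order 3: 1; order 4: 7; order 6: 3; order 8: 3; order 12: 7; order 16: 1; order 24: 3; order 48: 1.
Total: 1 + 3 + 1 + 7 + 3 + 3 + 7 + 1 + 3 + 1 = 30.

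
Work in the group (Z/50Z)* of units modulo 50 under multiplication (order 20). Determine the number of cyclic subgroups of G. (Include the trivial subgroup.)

Each element a generates a cyclic subgroup ⟨a⟩; distinct elements may generate the same one (a cyclic group of order d has φ(d) generators).
Cyclic subgroups by order — order 1: 1; order 2: 1; order 4: 1; order 5: 1; order 10: 1; order 20: 1.
Total: 6.

6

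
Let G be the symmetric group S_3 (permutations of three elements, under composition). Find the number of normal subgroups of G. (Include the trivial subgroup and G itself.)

3

G has 6 subgroups. Checking conjugation-invariance by order — order 1: 1/1 normal; order 2: 0/3 normal; order 3: 1/1 normal; order 6: 1/1 normal.
Total normal subgroups: 3.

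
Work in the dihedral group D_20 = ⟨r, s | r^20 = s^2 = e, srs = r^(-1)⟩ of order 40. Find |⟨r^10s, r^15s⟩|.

|⟨r^10s⟩| = 2 and |⟨r^15s⟩| = 2, so |H| is a multiple of lcm(2, 2) = 2 and divides |G| = 40.
Closing under the operation: H = {e, r^5, r^10, r^15, s, r^5s, r^10s, r^15s}, so |H| = 8.

8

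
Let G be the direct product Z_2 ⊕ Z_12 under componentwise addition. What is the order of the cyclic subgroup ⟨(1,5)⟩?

The order of (1,5) in Z_2 × Z_12 is lcm(ord(1) in Z_2, ord(5) in Z_12).
ord(1) = 2 and ord(5) = 12, so |⟨(1,5)⟩| = lcm(2, 12) = 12.

12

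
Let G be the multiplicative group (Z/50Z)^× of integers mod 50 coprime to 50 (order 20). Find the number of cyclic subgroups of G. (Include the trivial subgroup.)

Each element a generates a cyclic subgroup ⟨a⟩; distinct elements may generate the same one (a cyclic group of order d has φ(d) generators).
Cyclic subgroups by order — order 1: 1; order 2: 1; order 4: 1; order 5: 1; order 10: 1; order 20: 1.
Total: 6.

6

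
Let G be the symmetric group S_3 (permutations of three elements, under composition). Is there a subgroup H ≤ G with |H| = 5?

No

5 does not divide |G| = 6, so by Lagrange no subgroup of order 5 exists.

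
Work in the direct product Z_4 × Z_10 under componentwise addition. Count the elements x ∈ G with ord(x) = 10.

An element (a,b) has order lcm(ord(a), ord(b)); count pairs with lcm equal to 10.
Enumerating gives 12 such elements.

12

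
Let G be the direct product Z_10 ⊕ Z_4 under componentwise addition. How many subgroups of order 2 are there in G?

|G| = 40 and 2 | 40, so subgroups of order 2 are possible by Lagrange.
The subgroups of order 2 are: {(0,0), (0,2)}; {(0,0), (5,0)}; {(0,0), (5,2)}.
So G has 3 subgroups of order 2.

3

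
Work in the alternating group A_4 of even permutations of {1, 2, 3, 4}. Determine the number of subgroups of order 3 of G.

4

|G| = 12 and 3 | 12, so subgroups of order 3 are possible by Lagrange.
The subgroups of order 3 are: {e, (1 2 3), (1 3 2)}; {e, (1 2 4), (1 4 2)}; {e, (1 3 4), (1 4 3)}; {e, (2 3 4), (2 4 3)}.
So G has 4 subgroups of order 3.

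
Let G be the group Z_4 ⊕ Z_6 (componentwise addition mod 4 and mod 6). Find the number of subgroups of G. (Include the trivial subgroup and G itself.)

16

|G| = 24, so by Lagrange every subgroup order divides 24. Divisors: 1, 2, 3, 4, 6, 8, 12, 24.
Subgroups by order — order 1: 1; order 2: 3; order 3: 1; order 4: 3; order 6: 3; order 8: 1; order 12: 3; order 24: 1.
Total: 1 + 3 + 1 + 3 + 3 + 1 + 3 + 1 = 16.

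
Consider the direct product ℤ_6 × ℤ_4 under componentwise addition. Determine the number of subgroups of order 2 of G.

3

|G| = 24 and 2 | 24, so subgroups of order 2 are possible by Lagrange.
The subgroups of order 2 are: {(0,0), (0,2)}; {(0,0), (3,0)}; {(0,0), (3,2)}.
So G has 3 subgroups of order 2.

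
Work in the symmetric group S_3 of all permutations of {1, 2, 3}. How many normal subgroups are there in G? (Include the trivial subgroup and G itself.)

G has 6 subgroups. Checking conjugation-invariance by order — order 1: 1/1 normal; order 2: 0/3 normal; order 3: 1/1 normal; order 6: 1/1 normal.
Total normal subgroups: 3.

3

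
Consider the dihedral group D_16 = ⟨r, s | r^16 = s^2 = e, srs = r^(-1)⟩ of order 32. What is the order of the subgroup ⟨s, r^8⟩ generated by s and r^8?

4

|⟨s⟩| = 2 and |⟨r^8⟩| = 2, so |H| is a multiple of lcm(2, 2) = 2 and divides |G| = 32.
Closing under the operation: H = {e, r^8, s, r^8s}, so |H| = 4.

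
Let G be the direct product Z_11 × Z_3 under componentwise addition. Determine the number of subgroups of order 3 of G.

1

|G| = 33 and 3 | 33, so subgroups of order 3 are possible by Lagrange.
The subgroups of order 3 are: {(0,0), (0,1), (0,2)}.
So G has 1 subgroup of order 3.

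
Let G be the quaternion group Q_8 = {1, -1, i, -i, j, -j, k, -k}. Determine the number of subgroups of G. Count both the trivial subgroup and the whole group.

|G| = 8, so by Lagrange every subgroup order divides 8. Divisors: 1, 2, 4, 8.
Subgroups by order — order 1: 1; order 2: 1; order 4: 3; order 8: 1.
Total: 1 + 1 + 3 + 1 = 6.

6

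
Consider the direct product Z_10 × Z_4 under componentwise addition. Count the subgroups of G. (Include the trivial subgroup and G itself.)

16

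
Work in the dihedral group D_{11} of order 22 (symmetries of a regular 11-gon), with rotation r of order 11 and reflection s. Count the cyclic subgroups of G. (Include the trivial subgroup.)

Group the elements of G by the cyclic subgroup they generate; each cyclic subgroup of order d accounts for φ(d) elements.
Cyclic subgroups by order — order 1: 1; order 2: 11; order 11: 1.
Total: 13.

13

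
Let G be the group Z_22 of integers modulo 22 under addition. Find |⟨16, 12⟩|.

11

|⟨16⟩| = 11 and |⟨12⟩| = 11, so |H| is a multiple of lcm(11, 11) = 11 and divides |G| = 22.
Closing under the operation: H = {0, 2, 4, 6, 8, 10, 12, 14, 16, 18, 20}, so |H| = 11.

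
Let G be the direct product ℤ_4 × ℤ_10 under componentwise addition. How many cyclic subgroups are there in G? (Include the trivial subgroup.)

A cyclic subgroup of order d is generated by each of its φ(d) elements of order d, so the cyclic subgroups of order d number (#elements of order d)/φ(d).
Cyclic subgroups by order — order 1: 1; order 2: 3; order 4: 2; order 5: 1; order 10: 3; order 20: 2.
Total: 12.

12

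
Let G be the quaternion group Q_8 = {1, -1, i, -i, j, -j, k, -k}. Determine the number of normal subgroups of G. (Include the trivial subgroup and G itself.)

G has 6 subgroups. Checking conjugation-invariance by order — order 1: 1/1 normal; order 2: 1/1 normal; order 4: 3/3 normal; order 8: 1/1 normal.
Total normal subgroups: 6.

6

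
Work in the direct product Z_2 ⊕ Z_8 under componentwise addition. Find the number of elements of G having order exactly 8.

8

An element (a,b) has order lcm(ord(a), ord(b)); count pairs with lcm equal to 8.
Enumerating gives 8 such elements.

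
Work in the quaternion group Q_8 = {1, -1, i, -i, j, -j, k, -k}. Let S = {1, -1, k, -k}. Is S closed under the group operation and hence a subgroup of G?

|S| = 4 divides |G| = 8, consistent with Lagrange.
S contains the identity, every element's inverse is in S, and S is closed under ·: it is a subgroup.
In fact S = ⟨-k⟩.

Yes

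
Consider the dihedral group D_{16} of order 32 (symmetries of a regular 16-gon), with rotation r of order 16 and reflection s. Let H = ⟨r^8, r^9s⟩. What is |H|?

|⟨r^8⟩| = 2 and |⟨r^9s⟩| = 2, so |H| is a multiple of lcm(2, 2) = 2 and divides |G| = 32.
Closing under the operation: H = {e, r^8, rs, r^9s}, so |H| = 4.

4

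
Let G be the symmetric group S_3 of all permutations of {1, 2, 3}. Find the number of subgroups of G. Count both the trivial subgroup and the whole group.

6

|G| = 6, so by Lagrange every subgroup order divides 6. Divisors: 1, 2, 3, 6.
Subgroups by order — order 1: 1; order 2: 3; order 3: 1; order 6: 1.
Total: 1 + 3 + 1 + 1 = 6.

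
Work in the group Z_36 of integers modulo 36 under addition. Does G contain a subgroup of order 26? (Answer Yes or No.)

No

26 does not divide |G| = 36, so by Lagrange no subgroup of order 26 exists.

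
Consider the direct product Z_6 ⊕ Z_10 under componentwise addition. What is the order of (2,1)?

30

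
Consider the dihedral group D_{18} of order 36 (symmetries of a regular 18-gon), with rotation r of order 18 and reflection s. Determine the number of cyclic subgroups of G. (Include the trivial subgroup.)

A cyclic subgroup of order d is generated by each of its φ(d) elements of order d, so the cyclic subgroups of order d number (#elements of order d)/φ(d).
Cyclic subgroups by order — order 1: 1; order 2: 19; order 3: 1; order 6: 1; order 9: 1; order 18: 1.
Total: 24.

24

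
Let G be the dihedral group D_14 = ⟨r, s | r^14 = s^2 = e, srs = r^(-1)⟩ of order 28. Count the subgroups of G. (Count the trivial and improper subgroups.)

|G| = 28, so by Lagrange every subgroup order divides 28. Divisors: 1, 2, 4, 7, 14, 28.
Subgroups by order — order 1: 1; order 2: 15; order 4: 7; order 7: 1; order 14: 3; order 28: 1.
Total: 1 + 15 + 7 + 1 + 3 + 1 = 28.

28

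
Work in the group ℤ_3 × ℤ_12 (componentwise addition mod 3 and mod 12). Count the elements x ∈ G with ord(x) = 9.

An element (a,b) has order lcm(ord(a), ord(b)); count pairs with lcm equal to 9.
Enumerating gives 0 such elements.

0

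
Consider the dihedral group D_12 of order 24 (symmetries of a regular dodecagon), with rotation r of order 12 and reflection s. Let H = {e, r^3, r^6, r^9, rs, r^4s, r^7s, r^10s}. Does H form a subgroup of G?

|H| = 8 divides |G| = 24, consistent with Lagrange.
H contains the identity, every element's inverse is in H, and H is closed under ·: it is a subgroup.

Yes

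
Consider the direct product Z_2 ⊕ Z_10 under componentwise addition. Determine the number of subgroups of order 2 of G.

|G| = 20 and 2 | 20, so subgroups of order 2 are possible by Lagrange.
The subgroups of order 2 are: {(0,0), (0,5)}; {(0,0), (1,0)}; {(0,0), (1,5)}.
So G has 3 subgroups of order 2.

3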